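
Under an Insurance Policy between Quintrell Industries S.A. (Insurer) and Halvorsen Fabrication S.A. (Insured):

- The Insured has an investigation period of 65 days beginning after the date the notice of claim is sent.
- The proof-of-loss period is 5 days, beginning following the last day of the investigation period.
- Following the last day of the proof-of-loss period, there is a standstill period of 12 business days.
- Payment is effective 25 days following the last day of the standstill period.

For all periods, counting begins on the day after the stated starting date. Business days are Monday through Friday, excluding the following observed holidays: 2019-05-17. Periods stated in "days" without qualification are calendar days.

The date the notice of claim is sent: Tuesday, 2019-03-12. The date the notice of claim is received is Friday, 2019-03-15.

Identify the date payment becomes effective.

2019-07-01

Adding 65 calendar days to 2019-03-12 gives 2019-05-16, which is the last day of the investigation period.
Adding 5 calendar days to 2019-05-16 gives 2019-05-21, which is the last day of the proof-of-loss period.
From Tuesday, 2019-05-21, 12 business days (May 22, May 23, May 24, May 27, …, Jun 4, Jun 5, Jun 6, skipping weekends) brings us to Thursday, 2019-06-06, which is the last day of the standstill period.
Adding 25 calendar days to 2019-06-06 gives 2019-07-01, which is the date payment becomes effective.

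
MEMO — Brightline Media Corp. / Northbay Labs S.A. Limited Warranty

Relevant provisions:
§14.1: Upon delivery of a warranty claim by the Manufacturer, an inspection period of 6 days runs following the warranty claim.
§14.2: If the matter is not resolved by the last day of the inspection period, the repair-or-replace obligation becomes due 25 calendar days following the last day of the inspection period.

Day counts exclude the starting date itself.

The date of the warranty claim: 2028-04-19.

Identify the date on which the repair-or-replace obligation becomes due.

2028-05-20

Adding 6 calendar days to 2028-04-19 gives 2028-04-25, which is the last day of the inspection period.
The date on which the repair-or-replace obligation becomes due: 2028-04-25 + 25 days = 2028-05-20.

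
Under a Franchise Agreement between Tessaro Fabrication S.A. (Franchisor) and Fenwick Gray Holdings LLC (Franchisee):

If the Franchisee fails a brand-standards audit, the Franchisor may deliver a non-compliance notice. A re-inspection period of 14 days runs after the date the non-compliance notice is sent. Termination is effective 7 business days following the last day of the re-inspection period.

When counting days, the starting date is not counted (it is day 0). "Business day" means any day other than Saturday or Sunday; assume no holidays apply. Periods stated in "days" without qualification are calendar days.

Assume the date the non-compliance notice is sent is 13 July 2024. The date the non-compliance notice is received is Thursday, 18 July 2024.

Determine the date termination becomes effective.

The last day of the re-inspection period: 13 July 2024 + 14 days = 27 July 2024.
The date termination becomes effective: counting 7 business days from Saturday, 27 July 2024 (Jul 29, Jul 30, Jul 31, Aug 1, Aug 2, Aug 5, Aug 6, skipping weekends) reaches Tuesday, 6 August 2024.

6 August 2024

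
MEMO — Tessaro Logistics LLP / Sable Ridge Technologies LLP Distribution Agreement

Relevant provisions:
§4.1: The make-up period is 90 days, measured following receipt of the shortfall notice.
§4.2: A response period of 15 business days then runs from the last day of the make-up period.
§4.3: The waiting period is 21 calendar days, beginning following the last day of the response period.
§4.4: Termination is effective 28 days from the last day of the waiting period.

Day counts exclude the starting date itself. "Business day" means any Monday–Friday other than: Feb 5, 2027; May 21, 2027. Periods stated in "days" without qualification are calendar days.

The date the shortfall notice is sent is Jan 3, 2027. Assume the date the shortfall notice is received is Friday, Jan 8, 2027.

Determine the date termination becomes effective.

Jun 17, 2027

Adding 90 calendar days to Jan 8, 2027 gives Apr 8, 2027, which is the last day of the make-up period.
The last day of the response period: counting 15 business days from Thursday, Apr 8, 2027 (Apr 9, Apr 12, Apr 13, Apr 14, …, Apr 27, Apr 28, Apr 29, skipping weekends) reaches Thursday, Apr 29, 2027.
The last day of the waiting period: 21 calendar days after Apr 29, 2027 is May 20, 2027.
The date termination becomes effective: 28 calendar days after May 20, 2027 is Jun 17, 2027.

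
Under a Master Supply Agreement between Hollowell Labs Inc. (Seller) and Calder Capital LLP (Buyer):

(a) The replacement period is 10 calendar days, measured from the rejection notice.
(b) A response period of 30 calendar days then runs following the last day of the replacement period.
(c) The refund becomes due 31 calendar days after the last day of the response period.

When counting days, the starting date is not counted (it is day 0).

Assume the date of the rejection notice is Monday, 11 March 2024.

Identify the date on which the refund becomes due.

21 May 2024

The last day of the replacement period: 11 March 2024 + 10 days = 21 March 2024.
Adding 30 calendar days to 21 March 2024 gives 20 April 2024, which is the last day of the response period.
Adding 31 calendar days to 20 April 2024 gives 21 May 2024, which is the date on which the refund becomes due.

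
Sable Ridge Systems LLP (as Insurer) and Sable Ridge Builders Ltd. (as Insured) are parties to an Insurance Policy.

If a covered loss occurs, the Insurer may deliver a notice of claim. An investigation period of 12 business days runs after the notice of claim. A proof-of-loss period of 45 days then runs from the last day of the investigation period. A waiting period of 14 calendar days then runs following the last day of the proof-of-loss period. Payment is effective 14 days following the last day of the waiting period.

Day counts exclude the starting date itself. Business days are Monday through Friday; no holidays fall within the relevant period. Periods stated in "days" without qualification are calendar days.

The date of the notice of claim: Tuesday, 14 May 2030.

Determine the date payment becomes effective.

11 August 2030

The last day of the investigation period: counting 12 business days from Tuesday, 14 May 2030 (May 15, May 16, May 17, May 20, …, May 28, May 29, May 30, skipping weekends) reaches Thursday, 30 May 2030.
The last day of the proof-of-loss period: 30 May 2030 + 45 days = 14 July 2030.
Adding 14 calendar days to 14 July 2030 gives 28 July 2030, which is the last day of the waiting period.
Adding 14 calendar days to 28 July 2030 gives 11 August 2030, which is the date payment becomes effective.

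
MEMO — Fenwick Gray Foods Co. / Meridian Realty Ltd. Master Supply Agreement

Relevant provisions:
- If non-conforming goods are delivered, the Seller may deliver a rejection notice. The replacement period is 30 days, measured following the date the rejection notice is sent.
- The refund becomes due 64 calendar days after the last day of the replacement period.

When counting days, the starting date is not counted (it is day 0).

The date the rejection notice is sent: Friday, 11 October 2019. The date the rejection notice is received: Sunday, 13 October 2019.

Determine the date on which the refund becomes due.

13 January 2020

The last day of the replacement period: 11 October 2019 + 30 days = 10 November 2019.
The date on which the refund becomes due: 10 November 2019 + 64 days = 13 January 2020.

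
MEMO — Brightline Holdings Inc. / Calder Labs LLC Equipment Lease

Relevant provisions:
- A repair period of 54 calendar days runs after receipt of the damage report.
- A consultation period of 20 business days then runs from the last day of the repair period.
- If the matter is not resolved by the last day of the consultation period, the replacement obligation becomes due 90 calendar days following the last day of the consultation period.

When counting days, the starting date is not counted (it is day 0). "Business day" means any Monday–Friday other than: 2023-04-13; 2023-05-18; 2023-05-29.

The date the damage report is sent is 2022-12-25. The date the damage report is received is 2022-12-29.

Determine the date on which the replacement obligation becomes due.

The last day of the repair period: 2022-12-29 + 54 days = 2023-02-21.
The last day of the consultation period: counting 20 business days from Tuesday, 2023-02-21 (Feb 22, Feb 23, Feb 24, Feb 27, …, Mar 17, Mar 20, Mar 21, skipping weekends) reaches Tuesday, 2023-03-21.
The date on which the replacement obligation becomes due: 2023-03-21 + 90 days = 2023-06-19.

2023-06-19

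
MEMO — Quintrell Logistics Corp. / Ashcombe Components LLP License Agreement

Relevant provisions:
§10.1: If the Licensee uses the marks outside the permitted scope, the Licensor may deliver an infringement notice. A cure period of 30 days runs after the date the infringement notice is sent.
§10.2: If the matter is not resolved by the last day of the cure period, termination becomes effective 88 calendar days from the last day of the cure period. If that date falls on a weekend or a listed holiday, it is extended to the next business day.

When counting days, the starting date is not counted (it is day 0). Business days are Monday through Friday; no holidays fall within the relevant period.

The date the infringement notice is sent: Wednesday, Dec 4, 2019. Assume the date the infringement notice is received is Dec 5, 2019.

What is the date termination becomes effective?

Mar 31, 2020

The last day of the cure period: 30 calendar days after Dec 4, 2019 is Jan 3, 2020.
Adding 88 calendar days to Jan 3, 2020 gives Mar 31, 2020, which is the date termination becomes effective. Mar 31, 2020 is a Tuesday, so no roll-forward applies.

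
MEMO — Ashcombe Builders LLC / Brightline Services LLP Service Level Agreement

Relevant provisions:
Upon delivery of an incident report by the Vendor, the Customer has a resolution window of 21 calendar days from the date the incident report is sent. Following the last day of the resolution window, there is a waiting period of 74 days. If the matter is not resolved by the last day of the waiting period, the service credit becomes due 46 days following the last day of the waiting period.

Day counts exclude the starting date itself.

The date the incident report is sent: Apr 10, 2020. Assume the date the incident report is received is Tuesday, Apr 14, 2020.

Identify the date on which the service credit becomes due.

Aug 29, 2020

The last day of the resolution window: 21 calendar days after Apr 10, 2020 is May 1, 2020.
The last day of the waiting period: 74 calendar days after May 1, 2020 is Jul 14, 2020.
The date on which the service credit becomes due: Jul 14, 2020 + 46 days = Aug 29, 2020.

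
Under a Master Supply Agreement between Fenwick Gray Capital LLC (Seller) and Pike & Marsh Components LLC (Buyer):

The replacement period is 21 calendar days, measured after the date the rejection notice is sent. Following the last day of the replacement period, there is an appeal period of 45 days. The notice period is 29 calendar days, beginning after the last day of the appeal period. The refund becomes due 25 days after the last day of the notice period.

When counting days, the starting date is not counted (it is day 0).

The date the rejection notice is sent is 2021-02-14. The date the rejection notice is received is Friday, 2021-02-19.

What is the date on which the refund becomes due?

2021-06-14

The last day of the replacement period: 2021-02-14 + 21 days = 2021-03-07.
The last day of the appeal period: 2021-03-07 + 45 days = 2021-04-21.
The last day of the notice period: 29 calendar days after 2021-04-21 is 2021-05-20.
Adding 25 calendar days to 2021-05-20 gives 2021-06-14, which is the date on which the refund becomes due.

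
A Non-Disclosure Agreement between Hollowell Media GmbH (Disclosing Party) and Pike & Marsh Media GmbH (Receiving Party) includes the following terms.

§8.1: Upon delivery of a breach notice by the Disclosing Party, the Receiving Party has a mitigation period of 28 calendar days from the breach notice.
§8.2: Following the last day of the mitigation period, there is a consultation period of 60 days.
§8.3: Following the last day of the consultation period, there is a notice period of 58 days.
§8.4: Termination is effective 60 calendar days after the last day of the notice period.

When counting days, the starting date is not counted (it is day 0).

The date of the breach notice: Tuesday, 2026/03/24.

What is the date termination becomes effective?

2026/10/16

The last day of the mitigation period: 2026/03/24 + 28 days = 2026/04/21.
The last day of the consultation period: 60 calendar days after 2026/04/21 is 2026/06/20.
The last day of the notice period: 58 calendar days after 2026/06/20 is 2026/08/17.
The date termination becomes effective: 2026/08/17 + 60 days = 2026/10/16.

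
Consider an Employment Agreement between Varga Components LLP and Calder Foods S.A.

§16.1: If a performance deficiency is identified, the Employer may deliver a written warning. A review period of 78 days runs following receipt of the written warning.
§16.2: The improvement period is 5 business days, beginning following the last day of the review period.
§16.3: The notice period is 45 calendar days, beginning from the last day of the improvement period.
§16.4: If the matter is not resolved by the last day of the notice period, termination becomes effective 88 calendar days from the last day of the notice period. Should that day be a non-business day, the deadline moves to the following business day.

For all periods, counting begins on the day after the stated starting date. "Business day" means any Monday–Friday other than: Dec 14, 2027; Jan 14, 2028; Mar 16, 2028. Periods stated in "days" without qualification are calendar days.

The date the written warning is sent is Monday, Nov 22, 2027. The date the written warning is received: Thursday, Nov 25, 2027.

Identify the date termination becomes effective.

Jun 30, 2028

The last day of the review period: 78 calendar days after Nov 25, 2027 is Feb 11, 2028.
From Friday, Feb 11, 2028, 5 business days (Feb 14, Feb 15, Feb 16, Feb 17, Feb 18, skipping weekends) brings us to Friday, Feb 18, 2028, which is the last day of the improvement period.
The last day of the notice period: 45 calendar days after Feb 18, 2028 is Apr 3, 2028.
The date termination becomes effective: 88 calendar days after Apr 3, 2028 is Jun 30, 2028. Jun 30, 2028 is a Friday and is not a listed holiday, so no roll-forward applies.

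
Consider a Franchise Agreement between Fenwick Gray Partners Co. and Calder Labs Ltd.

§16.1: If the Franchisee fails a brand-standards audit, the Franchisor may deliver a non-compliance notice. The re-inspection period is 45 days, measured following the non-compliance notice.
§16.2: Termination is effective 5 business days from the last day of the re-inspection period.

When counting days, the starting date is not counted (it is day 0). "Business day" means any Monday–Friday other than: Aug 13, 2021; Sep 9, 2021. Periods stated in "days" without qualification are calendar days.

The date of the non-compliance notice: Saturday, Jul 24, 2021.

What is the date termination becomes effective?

Sep 15, 2021

Adding 45 calendar days to Jul 24, 2021 gives Sep 7, 2021, which is the last day of the re-inspection period.
The date termination becomes effective: 5 business days after Tuesday, Sep 7, 2021, skipping weekends and the listed holiday on Sep 9 — Sep 8, Sep 10, Sep 13, Sep 14, Sep 15 — lands on Wednesday, Sep 15, 2021.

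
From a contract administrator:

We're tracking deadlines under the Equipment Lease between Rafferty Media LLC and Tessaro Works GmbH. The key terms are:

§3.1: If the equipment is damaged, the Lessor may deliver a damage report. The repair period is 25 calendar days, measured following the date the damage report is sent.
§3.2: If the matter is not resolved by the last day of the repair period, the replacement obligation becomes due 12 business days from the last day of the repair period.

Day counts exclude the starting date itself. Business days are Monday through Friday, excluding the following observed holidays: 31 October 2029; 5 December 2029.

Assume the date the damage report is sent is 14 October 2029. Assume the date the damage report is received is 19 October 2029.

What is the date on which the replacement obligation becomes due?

26 November 2029

Adding 25 calendar days to 14 October 2029 gives 8 November 2029, which is the last day of the repair period.
The date on which the replacement obligation becomes due: 12 business days after Thursday, 8 November 2029, skipping weekends — Nov 9, Nov 12, Nov 13, Nov 14, …, Nov 22, Nov 23, Nov 26 — lands on Monday, 26 November 2029.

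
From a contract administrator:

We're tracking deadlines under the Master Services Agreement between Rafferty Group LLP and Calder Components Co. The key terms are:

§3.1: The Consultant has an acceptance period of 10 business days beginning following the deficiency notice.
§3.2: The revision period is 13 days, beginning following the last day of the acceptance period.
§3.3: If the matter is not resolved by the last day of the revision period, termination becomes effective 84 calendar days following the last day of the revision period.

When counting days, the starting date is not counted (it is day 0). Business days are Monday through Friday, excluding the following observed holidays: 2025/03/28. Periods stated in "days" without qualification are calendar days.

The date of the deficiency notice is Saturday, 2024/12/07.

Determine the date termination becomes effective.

2025/03/27

The last day of the acceptance period: counting 10 business days from Saturday, 2024/12/07 (Dec 9, Dec 10, Dec 11, Dec 12, Dec 13, Dec 16, Dec 17, Dec 18, Dec 19, Dec 20, skipping weekends) reaches Friday, 2024/12/20.
The last day of the revision period: 13 calendar days after 2024/12/20 is 2025/01/02.
The date termination becomes effective: 2025/01/02 + 84 days = 2025/03/27.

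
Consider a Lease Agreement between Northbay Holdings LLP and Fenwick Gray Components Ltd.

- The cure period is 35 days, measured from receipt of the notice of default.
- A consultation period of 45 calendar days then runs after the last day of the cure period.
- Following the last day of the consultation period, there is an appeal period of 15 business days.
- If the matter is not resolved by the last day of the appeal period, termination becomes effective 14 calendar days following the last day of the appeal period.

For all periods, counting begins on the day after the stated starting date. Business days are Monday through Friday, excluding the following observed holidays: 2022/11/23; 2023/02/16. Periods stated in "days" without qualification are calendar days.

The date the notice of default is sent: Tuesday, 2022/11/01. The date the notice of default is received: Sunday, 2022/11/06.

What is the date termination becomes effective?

Adding 35 calendar days to 2022/11/06 gives 2022/12/11, which is the last day of the cure period.
The last day of the consultation period: 45 calendar days after 2022/12/11 is 2023/01/25.
The last day of the appeal period: 15 business days after Wednesday, 2023/01/25, skipping weekends — Jan 26, Jan 27, Jan 30, Jan 31, …, Feb 13, Feb 14, Feb 15 — lands on Wednesday, 2023/02/15.
The date termination becomes effective: 14 calendar days after 2023/02/15 is 2023/03/01.

2023/03/01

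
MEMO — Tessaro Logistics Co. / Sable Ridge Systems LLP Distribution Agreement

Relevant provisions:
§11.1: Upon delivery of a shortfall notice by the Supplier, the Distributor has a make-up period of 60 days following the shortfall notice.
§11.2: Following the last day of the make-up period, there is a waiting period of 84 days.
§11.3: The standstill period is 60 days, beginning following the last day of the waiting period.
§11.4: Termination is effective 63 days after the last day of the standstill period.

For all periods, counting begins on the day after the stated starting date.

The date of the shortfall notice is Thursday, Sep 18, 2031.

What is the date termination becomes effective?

Jun 11, 2032

The last day of the make-up period: 60 calendar days after Sep 18, 2031 is Nov 17, 2031.
The last day of the waiting period: 84 calendar days after Nov 17, 2031 is Feb 9, 2032.
The last day of the standstill period: Feb 9, 2032 + 60 days = Apr 9, 2032.
The date termination becomes effective: Apr 9, 2032 + 63 days = Jun 11, 2032.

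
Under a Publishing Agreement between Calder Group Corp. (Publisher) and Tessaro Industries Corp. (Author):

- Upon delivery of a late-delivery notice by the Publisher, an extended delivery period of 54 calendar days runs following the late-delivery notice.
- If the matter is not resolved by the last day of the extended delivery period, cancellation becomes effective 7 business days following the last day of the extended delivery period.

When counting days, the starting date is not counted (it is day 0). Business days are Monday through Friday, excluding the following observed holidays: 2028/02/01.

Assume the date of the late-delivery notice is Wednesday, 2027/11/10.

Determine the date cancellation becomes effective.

2028/01/12

The last day of the extended delivery period: 2027/11/10 + 54 days = 2028/01/03.
From Monday, 2028/01/03, 7 business days (Jan 4, Jan 5, Jan 6, Jan 7, Jan 10, Jan 11, Jan 12, skipping weekends) brings us to Wednesday, 2028/01/12, which is the date cancellation becomes effective.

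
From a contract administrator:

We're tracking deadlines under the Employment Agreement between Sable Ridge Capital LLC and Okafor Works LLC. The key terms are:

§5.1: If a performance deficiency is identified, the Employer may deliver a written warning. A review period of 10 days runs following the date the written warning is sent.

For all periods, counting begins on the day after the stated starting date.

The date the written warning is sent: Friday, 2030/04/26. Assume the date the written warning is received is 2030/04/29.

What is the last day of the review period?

The last day of the review period: 10 calendar days after 2030/04/26 is 2030/05/06.

2030/05/06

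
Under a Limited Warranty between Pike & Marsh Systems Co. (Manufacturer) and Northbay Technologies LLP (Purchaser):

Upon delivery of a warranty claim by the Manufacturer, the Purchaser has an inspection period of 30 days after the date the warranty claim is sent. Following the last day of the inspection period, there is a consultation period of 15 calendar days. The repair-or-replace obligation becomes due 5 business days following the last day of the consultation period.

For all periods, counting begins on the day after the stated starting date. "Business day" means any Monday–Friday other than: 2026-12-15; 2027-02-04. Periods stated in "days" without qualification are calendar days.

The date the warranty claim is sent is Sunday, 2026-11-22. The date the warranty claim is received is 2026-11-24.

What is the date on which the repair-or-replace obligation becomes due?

2027-01-13

The last day of the inspection period: 2026-11-22 + 30 days = 2026-12-22.
The last day of the consultation period: 2026-12-22 + 15 days = 2027-01-06.
The date on which the repair-or-replace obligation becomes due: 5 business days after Wednesday, 2027-01-06, skipping weekends — Jan 7, Jan 8, Jan 11, Jan 12, Jan 13 — lands on Wednesday, 2027-01-13.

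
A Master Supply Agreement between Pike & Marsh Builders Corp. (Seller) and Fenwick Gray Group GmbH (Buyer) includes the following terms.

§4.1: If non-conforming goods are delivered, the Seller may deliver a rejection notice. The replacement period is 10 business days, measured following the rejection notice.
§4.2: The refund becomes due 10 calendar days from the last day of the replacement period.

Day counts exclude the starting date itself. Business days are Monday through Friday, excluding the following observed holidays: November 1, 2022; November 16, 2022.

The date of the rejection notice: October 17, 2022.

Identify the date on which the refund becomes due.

November 10, 2022

From Monday, October 17, 2022, 10 business days (Oct 18, Oct 19, Oct 20, Oct 21, Oct 24, Oct 25, Oct 26, Oct 27, Oct 28, Oct 31, skipping weekends) brings us to Monday, October 31, 2022, which is the last day of the replacement period.
Adding 10 calendar days to October 31, 2022 gives November 10, 2022, which is the date on which the refund becomes due.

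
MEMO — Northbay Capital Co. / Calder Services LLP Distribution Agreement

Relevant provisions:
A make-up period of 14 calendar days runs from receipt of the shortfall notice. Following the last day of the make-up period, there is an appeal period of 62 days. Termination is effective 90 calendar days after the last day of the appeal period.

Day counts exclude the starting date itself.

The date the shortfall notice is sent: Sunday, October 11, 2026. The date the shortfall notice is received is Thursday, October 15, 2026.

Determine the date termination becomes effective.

March 30, 2027

The last day of the make-up period: 14 calendar days after October 15, 2026 is October 29, 2026.
Adding 62 calendar days to October 29, 2026 gives December 30, 2026, which is the last day of the appeal period.
Adding 90 calendar days to December 30, 2026 gives March 30, 2027, which is the date termination becomes effective.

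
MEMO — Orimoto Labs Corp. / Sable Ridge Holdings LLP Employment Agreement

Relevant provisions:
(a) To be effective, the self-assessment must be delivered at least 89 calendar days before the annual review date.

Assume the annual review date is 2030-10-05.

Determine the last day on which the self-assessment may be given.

2030-10-05 minus 89 days is 2030-07-08.

2030-07-08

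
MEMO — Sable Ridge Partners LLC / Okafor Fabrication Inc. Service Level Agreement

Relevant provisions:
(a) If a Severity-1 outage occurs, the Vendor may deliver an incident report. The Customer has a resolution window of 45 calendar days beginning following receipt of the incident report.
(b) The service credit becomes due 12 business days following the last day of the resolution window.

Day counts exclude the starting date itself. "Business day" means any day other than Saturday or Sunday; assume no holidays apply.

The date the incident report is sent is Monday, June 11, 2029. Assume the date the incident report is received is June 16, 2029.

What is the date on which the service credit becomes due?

August 16, 2029

The last day of the resolution window: 45 calendar days after June 16, 2029 is July 31, 2029.
The date on which the service credit becomes due: 12 business days after Tuesday, July 31, 2029, skipping weekends — Aug 1, Aug 2, Aug 3, Aug 6, …, Aug 14, Aug 15, Aug 16 — lands on Thursday, August 16, 2029.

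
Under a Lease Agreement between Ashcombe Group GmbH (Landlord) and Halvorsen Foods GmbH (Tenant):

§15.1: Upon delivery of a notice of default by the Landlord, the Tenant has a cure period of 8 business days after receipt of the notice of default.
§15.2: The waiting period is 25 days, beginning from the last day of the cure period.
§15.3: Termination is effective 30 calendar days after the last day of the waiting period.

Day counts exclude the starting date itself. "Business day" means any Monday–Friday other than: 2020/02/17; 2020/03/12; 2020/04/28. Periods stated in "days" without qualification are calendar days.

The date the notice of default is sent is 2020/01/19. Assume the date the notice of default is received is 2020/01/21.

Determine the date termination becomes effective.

2020/03/26

The last day of the cure period: counting 8 business days from Tuesday, 2020/01/21 (Jan 22, Jan 23, Jan 24, Jan 27, Jan 28, Jan 29, Jan 30, Jan 31, skipping weekends) reaches Friday, 2020/01/31.
Adding 25 calendar days to 2020/01/31 gives 2020/02/25, which is the last day of the waiting period.
The date termination becomes effective: 30 calendar days after 2020/02/25 is 2020/03/26.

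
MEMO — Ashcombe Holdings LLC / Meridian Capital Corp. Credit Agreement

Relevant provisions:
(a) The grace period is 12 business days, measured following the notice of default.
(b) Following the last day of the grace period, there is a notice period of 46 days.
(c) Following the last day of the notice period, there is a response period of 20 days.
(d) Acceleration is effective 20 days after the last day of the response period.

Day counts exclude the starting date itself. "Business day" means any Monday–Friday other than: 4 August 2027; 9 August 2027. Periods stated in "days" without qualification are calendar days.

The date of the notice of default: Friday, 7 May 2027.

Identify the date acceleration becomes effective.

19 August 2027

From Friday, 7 May 2027, 12 business days (May 10, May 11, May 12, May 13, …, May 21, May 24, May 25, skipping weekends) brings us to Tuesday, 25 May 2027, which is the last day of the grace period.
The last day of the notice period: 25 May 2027 + 46 days = 10 July 2027.
The last day of the response period: 20 calendar days after 10 July 2027 is 30 July 2027.
The date acceleration becomes effective: 30 July 2027 + 20 days = 19 August 2027.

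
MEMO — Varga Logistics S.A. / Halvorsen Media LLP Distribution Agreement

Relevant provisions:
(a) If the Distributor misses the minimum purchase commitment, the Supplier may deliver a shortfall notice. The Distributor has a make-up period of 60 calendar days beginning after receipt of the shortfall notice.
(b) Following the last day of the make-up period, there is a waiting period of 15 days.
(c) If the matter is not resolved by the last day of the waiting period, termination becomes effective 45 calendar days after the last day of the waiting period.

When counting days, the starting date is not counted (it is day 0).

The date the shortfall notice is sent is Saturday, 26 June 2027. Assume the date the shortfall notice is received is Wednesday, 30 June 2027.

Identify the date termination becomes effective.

The last day of the make-up period: 60 calendar days after 30 June 2027 is 29 August 2027.
The last day of the waiting period: 15 calendar days after 29 August 2027 is 13 September 2027.
The date termination becomes effective: 13 September 2027 + 45 days = 28 October 2027.

28 October 2027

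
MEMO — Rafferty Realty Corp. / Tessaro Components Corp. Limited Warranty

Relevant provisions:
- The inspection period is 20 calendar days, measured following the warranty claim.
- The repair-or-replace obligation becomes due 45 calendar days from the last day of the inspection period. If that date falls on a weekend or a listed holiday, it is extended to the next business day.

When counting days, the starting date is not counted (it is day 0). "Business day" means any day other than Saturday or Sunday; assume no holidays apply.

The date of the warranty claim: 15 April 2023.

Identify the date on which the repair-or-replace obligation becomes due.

The last day of the inspection period: 15 April 2023 + 20 days = 5 May 2023.
The date on which the repair-or-replace obligation becomes due: 5 May 2023 + 45 days = 19 June 2023. 19 June 2023 is a Monday, so no roll-forward applies.

19 June 2023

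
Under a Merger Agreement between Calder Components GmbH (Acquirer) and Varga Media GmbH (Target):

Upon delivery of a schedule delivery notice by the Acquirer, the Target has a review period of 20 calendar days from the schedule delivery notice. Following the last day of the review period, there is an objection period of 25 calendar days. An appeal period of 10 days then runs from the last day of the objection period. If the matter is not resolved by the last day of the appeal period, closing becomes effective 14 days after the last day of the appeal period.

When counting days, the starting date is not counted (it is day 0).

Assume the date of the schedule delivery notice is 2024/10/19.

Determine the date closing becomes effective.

2024/12/27

The last day of the review period: 2024/10/19 + 20 days = 2024/11/08.
Adding 25 calendar days to 2024/11/08 gives 2024/12/03, which is the last day of the objection period.
Adding 10 calendar days to 2024/12/03 gives 2024/12/13, which is the last day of the appeal period.
The date closing becomes effective: 2024/12/13 + 14 days = 2024/12/27.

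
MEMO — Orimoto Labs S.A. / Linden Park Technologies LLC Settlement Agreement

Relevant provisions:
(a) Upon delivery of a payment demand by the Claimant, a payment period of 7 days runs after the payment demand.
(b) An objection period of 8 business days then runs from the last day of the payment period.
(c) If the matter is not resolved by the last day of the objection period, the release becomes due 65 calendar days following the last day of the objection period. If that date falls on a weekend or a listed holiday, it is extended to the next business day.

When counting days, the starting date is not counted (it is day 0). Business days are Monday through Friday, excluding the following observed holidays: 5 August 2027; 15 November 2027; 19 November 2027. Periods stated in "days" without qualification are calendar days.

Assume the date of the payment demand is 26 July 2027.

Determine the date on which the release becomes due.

18 October 2027

Adding 7 calendar days to 26 July 2027 gives 2 August 2027, which is the last day of the payment period.
The last day of the objection period: 8 business days after Monday, 2 August 2027, skipping weekends and the listed holiday on Aug 5 — Aug 3, Aug 4, Aug 6, Aug 9, Aug 10, Aug 11, Aug 12, Aug 13 — lands on Friday, 13 August 2027.
The date on which the release becomes due: 13 August 2027 + 65 days = 17 October 2027. That falls on a Sunday, so it rolls to the next business day, Monday, 18 October 2027.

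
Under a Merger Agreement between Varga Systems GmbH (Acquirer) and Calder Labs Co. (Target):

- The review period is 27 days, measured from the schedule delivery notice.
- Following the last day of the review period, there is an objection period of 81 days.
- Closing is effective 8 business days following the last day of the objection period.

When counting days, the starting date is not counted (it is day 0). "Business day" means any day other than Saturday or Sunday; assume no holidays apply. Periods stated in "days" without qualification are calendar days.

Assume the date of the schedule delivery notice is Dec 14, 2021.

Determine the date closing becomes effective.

Adding 27 calendar days to Dec 14, 2021 gives Jan 10, 2022, which is the last day of the review period.
The last day of the objection period: Jan 10, 2022 + 81 days = Apr 1, 2022.
The date closing becomes effective: counting 8 business days from Friday, Apr 1, 2022 (Apr 4, Apr 5, Apr 6, Apr 7, Apr 8, Apr 11, Apr 12, Apr 13, skipping weekends) reaches Wednesday, Apr 13, 2022.

Apr 13, 2022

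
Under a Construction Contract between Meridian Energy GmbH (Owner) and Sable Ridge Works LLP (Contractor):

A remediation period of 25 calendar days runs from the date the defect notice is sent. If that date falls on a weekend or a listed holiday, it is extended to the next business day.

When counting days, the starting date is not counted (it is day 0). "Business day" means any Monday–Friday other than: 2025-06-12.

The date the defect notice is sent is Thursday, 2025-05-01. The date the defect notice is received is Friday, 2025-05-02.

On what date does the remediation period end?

The last day of the remediation period: 2025-05-01 + 25 days = 2025-05-26. 2025-05-26 is a Monday and is not a listed holiday, so no roll-forward applies.

2025-05-26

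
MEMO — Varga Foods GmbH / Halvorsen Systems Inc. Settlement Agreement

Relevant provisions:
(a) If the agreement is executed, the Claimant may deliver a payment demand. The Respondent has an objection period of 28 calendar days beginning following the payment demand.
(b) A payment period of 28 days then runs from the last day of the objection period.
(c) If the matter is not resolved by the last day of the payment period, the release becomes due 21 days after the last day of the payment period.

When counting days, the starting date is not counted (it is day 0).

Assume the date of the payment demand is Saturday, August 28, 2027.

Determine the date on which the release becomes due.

The last day of the objection period: August 28, 2027 + 28 days = September 25, 2027.
The last day of the payment period: 28 calendar days after September 25, 2027 is October 23, 2027.
Adding 21 calendar days to October 23, 2027 gives November 13, 2027, which is the date on which the release becomes due.

November 13, 2027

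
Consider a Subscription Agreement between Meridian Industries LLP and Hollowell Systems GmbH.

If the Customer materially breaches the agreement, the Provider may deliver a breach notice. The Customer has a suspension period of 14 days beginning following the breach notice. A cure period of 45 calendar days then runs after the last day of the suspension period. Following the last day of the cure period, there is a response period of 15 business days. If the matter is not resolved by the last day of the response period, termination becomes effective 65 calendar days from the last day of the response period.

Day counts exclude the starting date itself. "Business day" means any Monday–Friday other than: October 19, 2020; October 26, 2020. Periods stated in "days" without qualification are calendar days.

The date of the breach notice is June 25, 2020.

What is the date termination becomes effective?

November 15, 2020

Adding 14 calendar days to June 25, 2020 gives July 9, 2020, which is the last day of the suspension period.
The last day of the cure period: 45 calendar days after July 9, 2020 is August 23, 2020.
The last day of the response period: counting 15 business days from Sunday, August 23, 2020 (Aug 24, Aug 25, Aug 26, Aug 27, …, Sep 9, Sep 10, Sep 11, skipping weekends) reaches Friday, September 11, 2020.
The date termination becomes effective: September 11, 2020 + 65 days = November 15, 2020.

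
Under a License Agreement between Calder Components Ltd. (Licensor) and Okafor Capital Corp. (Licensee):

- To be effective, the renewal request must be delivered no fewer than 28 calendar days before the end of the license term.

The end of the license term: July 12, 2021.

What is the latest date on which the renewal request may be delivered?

July 12, 2021 minus 28 days is June 14, 2021.

June 14, 2021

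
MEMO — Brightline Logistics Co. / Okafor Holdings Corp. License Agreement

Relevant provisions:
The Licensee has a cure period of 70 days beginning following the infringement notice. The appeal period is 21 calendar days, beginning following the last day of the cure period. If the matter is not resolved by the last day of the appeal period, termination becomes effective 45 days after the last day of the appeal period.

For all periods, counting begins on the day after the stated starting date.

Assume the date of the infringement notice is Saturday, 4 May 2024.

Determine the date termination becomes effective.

17 September 2024

The last day of the cure period: 4 May 2024 + 70 days = 13 July 2024.
Adding 21 calendar days to 13 July 2024 gives 3 August 2024, which is the last day of the appeal period.
The date termination becomes effective: 45 calendar days after 3 August 2024 is 17 September 2024.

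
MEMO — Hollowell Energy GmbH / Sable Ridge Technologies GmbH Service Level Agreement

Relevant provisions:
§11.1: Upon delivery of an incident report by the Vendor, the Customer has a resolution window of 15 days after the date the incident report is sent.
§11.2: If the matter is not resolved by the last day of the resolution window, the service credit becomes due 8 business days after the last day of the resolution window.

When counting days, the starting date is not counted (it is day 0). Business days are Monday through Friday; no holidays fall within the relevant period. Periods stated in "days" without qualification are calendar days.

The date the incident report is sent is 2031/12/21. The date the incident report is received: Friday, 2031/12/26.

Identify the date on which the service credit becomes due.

2032/01/15

The last day of the resolution window: 2031/12/21 + 15 days = 2032/01/05.
From Monday, 2032/01/05, 8 business days (Jan 6, Jan 7, Jan 8, Jan 9, Jan 12, Jan 13, Jan 14, Jan 15, skipping weekends) brings us to Thursday, 2032/01/15, which is the date on which the service credit becomes due.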